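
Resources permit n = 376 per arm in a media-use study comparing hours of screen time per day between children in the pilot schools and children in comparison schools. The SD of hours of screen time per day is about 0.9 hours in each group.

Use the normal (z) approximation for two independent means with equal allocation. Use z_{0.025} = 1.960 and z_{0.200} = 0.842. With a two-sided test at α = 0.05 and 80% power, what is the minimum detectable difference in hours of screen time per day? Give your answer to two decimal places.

δ = (z_{α/2} + z_β) · √((σ₁²+σ₂²)/n)
  = (1.960 + 0.842) · √(1.62/376)
  = 2.802 · √0.00431
  = 2.802 · 0.0656
  = 0.1839

Minimum detectable difference ≈ 0.18 hours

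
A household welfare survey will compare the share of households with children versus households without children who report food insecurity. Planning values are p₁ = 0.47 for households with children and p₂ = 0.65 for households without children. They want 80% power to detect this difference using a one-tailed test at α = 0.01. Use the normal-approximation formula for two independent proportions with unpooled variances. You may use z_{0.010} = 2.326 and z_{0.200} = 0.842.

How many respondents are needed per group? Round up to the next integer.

n = 148 per group

n = (z_α + z_β)² · [p₁(1−p₁) + p₂(1−p₂)] / (p₁ − p₂)²
  = (2.326 + 0.842)² · (0.47·0.53 + 0.65·0.35) / (-0.18)²
  = (3.168)² · (0.2491 + 0.2275) / 0.0324
  = 10.0362 · 0.4766 / 0.0324
  = 147.63
Round up → n = 148 per group.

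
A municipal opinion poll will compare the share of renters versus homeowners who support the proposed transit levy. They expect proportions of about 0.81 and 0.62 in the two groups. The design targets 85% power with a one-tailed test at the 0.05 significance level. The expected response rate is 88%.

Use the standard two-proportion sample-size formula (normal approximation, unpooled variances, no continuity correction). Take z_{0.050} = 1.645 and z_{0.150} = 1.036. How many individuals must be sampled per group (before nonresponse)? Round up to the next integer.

n = (z_α + z_β)² · [p₁(1−p₁) + p₂(1−p₂)] / (p₁ − p₂)²
  = (1.645 + 1.036)² · (0.81·0.19 + 0.62·0.38) / (0.19)²
  = (2.681)² · (0.1539 + 0.2356) / 0.0361
  = 7.1878 · 0.3895 / 0.0361
  = 77.55
Adjust for 88% response: 77.55 / 0.88 = 88.13.
Round up → n = 89 per group.

n = 89 per group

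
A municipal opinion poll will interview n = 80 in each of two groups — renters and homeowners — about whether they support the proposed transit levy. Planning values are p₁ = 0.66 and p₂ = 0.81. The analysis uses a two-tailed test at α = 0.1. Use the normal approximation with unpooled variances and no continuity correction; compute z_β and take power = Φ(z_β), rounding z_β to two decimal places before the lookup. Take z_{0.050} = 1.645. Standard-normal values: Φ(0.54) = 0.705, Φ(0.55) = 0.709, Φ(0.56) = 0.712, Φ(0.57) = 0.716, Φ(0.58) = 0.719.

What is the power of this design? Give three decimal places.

Power ≈ 0.705

z_β = |p₁−p₂|·√(n/[p₁q₁+p₂q₂]) − z_{α/2}
    = 0.15 · √(80/0.3783) − 1.645
    = 0.15 · 14.5421 − 1.645
    = 2.1813 − 1.645 = 0.5363 → 0.54
Power = Φ(0.54) = 0.705.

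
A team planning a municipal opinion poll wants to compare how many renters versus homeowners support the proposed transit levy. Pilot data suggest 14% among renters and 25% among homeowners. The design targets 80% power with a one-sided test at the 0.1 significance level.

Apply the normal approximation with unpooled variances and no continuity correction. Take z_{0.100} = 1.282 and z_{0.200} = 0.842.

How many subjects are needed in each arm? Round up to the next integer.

n = 115 per group

n = (z_α + z_β)² · [p₁(1−p₁) + p₂(1−p₂)] / (p₁ − p₂)²
  = (1.282 + 0.842)² · (0.14·0.86 + 0.25·0.75) / (-0.11)²
  = (2.124)² · (0.1204 + 0.1875) / 0.0121
  = 4.5114 · 0.3079 / 0.0121
  = 114.80
Round up → n = 115 per group.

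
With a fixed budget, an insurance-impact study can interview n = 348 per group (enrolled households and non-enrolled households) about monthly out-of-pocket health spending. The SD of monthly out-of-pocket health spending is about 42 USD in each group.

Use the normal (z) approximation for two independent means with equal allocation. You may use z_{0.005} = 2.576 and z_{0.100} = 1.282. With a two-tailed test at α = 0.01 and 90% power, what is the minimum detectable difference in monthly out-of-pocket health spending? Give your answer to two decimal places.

δ = (z_{α/2} + z_β) · √((σ₁²+σ₂²)/n)
  = (2.576 + 1.282) · √(3528/348)
  = 3.858 · √10.1379
  = 3.858 · 3.1840
  = 12.2839

Minimum detectable difference ≈ 12.28 USD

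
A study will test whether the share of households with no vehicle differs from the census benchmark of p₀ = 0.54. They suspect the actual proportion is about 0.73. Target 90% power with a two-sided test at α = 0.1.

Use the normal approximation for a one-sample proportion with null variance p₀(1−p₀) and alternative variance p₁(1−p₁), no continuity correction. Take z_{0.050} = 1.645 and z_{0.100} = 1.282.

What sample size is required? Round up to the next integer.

n = 54

n = [z_{α/2}·√(p₀q₀) + z_β·√(p₁q₁)]² / (p₁ − p₀)²
  = [1.645·√(0.54·0.46) + 1.282·√(0.73·0.27)]² / (0.19)²
  = [1.645·0.4984 + 1.282·0.4440]² / 0.0361
  = [1.3890]² / 0.0361
  = 53.45
Round up → n = 54.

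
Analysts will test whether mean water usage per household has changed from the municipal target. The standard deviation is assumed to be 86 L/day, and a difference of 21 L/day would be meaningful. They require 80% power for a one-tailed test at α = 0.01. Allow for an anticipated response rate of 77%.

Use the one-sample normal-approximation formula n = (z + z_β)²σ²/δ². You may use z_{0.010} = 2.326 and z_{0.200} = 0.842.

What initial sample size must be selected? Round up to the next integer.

n = 219

n = (z_α + z_β)² · σ² / δ²
  = (2.326 + 0.842)² · 86² / 21²
  = 10.0362 · 7396 / 441
  = 168.32
Adjust for 77% response: 168.32 / 0.77 = 218.59.
Round up → n = 219.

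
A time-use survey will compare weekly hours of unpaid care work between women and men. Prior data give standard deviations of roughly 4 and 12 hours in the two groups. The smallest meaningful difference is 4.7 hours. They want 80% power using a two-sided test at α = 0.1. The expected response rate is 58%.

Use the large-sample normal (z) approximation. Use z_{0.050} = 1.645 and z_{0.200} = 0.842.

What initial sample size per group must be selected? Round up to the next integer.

n = 78 per group

n = (z_{α/2} + z_β)² · (σ₁² + σ₂²) / δ²
  = (1.645 + 0.842)² · (4² + 12² = 160) / 4.7²
  = 6.1852 · 160 / 22.09
  = 44.80
Adjust for 58% response: 44.80 / 0.58 = 77.24.
Round up → n = 78 per group.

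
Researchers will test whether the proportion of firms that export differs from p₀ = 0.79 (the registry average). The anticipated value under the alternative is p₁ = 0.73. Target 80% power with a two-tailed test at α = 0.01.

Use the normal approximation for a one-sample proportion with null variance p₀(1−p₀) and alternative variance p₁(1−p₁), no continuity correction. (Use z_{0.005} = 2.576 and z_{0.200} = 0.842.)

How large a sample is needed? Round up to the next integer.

n = [z_{α/2}·√(p₀q₀) + z_β·√(p₁q₁)]² / (p₁ − p₀)²
  = [2.576·√(0.79·0.21) + 0.842·√(0.73·0.27)]² / (-0.06)²
  = [2.576·0.4073 + 0.842·0.4440]² / 0.0036
  = [1.4230]² / 0.0036
  = 562.51
Round up → n = 563.

n = 563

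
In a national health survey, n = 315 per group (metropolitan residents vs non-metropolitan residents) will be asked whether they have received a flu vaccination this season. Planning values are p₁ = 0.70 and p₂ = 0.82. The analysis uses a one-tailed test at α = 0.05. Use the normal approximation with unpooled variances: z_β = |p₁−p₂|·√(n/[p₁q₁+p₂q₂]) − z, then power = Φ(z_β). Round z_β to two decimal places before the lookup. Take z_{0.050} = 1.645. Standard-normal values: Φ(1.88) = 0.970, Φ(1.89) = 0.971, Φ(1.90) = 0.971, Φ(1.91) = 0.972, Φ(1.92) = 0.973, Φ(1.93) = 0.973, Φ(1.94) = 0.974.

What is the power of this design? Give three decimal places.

Power ≈ 0.973

z_β = |p₁−p₂|·√(n/[p₁q₁+p₂q₂]) − z_α
    = 0.12 · √(315/0.3576) − 1.645
    = 0.12 · 29.6795 − 1.645
    = 3.5615 − 1.645 = 1.9165 → 1.92
Power = Φ(1.92) = 0.973.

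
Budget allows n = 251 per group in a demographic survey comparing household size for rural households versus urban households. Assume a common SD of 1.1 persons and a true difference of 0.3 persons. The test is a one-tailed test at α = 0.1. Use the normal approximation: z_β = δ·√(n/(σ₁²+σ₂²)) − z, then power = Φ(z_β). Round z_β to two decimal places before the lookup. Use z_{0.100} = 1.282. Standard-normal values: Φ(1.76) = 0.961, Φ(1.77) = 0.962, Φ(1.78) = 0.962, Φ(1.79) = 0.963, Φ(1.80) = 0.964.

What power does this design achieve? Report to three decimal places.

Power ≈ 0.962

z_β = δ·√(n/(σ₁²+σ₂²)) − z_α
    = 0.3 · √(251/2.42) − 1.282
    = 0.3 · 10.18425 − 1.282
    = 3.0553 − 1.282 = 1.7733 → 1.77
Power = Φ(1.77) = 0.962.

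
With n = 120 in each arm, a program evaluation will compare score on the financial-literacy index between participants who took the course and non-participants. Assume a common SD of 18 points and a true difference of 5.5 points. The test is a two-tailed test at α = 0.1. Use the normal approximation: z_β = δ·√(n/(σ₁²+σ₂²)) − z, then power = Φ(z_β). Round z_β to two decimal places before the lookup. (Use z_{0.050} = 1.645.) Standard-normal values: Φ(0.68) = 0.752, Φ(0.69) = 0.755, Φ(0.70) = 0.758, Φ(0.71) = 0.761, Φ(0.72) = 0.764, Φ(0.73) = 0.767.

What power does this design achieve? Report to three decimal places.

Power ≈ 0.764

z_β = δ·√(n/(σ₁²+σ₂²)) − z_{α/2}
    = 5.5 · √(120/648) − 1.645
    = 5.5 · 0.43033 − 1.645
    = 2.3668 − 1.645 = 0.7218 → 0.72
Power = Φ(0.72) = 0.764.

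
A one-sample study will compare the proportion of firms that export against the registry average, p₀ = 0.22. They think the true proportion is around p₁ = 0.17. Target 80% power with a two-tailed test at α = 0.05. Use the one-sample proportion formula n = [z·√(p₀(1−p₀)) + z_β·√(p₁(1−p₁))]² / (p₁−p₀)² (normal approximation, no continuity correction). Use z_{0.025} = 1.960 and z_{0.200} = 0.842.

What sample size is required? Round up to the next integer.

n = [z_{α/2}·√(p₀q₀) + z_β·√(p₁q₁)]² / (p₁ − p₀)²
  = [1.960·√(0.22·0.78) + 0.842·√(0.17·0.83)]² / (-0.05)²
  = [1.960·0.4142 + 0.842·0.3756]² / 0.0025
  = [1.1282]² / 0.0025
  = 509.14
Round up → n = 510.

n = 510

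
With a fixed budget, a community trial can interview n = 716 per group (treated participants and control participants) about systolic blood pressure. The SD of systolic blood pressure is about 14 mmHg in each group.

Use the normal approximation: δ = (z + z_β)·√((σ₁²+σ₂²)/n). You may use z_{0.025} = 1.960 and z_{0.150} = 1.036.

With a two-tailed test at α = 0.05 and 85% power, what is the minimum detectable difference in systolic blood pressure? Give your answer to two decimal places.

Minimum detectable difference ≈ 2.22 mmHg

δ = (z_{α/2} + z_β) · √((σ₁²+σ₂²)/n)
  = (1.960 + 1.036) · √(392/716)
  = 2.996 · √0.54749
  = 2.996 · 0.7399
  = 2.2168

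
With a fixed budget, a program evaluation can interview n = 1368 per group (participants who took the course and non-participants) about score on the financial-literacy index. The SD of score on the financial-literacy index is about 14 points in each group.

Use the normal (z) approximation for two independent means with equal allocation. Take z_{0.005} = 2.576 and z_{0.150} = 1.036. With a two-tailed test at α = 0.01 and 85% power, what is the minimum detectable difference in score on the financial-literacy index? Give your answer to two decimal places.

Minimum detectable difference ≈ 1.93 points

δ = (z_{α/2} + z_β) · √((σ₁²+σ₂²)/n)
  = (2.576 + 1.036) · √(392/1368)
  = 3.612 · √0.28655
  = 3.612 · 0.5353
  = 1.9335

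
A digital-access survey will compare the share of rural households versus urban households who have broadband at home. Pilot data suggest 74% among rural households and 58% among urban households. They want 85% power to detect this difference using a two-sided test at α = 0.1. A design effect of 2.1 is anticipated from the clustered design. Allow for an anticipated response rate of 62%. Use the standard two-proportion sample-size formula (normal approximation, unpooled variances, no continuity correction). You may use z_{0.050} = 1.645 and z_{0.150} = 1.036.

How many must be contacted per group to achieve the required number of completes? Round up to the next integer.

n = 415 per group

n = (z_{α/2} + z_β)² · [p₁(1−p₁) + p₂(1−p₂)] / (p₁ − p₂)²
  = (1.645 + 1.036)² · (0.74·0.26 + 0.58·0.42) / (0.16)²
  = (2.681)² · (0.1924 + 0.2436) / 0.0256
  = 7.1878 · 0.4360 / 0.0256
  = 122.42
Design effect: 2.1 × 122.42 = 257.07.
Adjust for 62% response: 257.07 / 0.62 = 414.64.
Round up → n = 415 per group.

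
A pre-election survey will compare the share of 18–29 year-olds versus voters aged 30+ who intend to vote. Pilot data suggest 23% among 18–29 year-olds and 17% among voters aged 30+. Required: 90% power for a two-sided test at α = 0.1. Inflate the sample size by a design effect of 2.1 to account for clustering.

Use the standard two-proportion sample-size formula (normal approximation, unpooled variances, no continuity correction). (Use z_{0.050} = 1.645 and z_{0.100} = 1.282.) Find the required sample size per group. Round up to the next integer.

n = 1591 per group

n = (z_{α/2} + z_β)² · [p₁(1−p₁) + p₂(1−p₂)] / (p₁ − p₂)²
  = (1.645 + 1.282)² · (0.23·0.77 + 0.17·0.83) / (0.06)²
  = (2.927)² · (0.1771 + 0.1411) / 0.0036
  = 8.5673 · 0.3182 / 0.0036
  = 757.26
Design effect: 2.1 × 757.26 = 1590.24.
Round up → n = 1591 per group.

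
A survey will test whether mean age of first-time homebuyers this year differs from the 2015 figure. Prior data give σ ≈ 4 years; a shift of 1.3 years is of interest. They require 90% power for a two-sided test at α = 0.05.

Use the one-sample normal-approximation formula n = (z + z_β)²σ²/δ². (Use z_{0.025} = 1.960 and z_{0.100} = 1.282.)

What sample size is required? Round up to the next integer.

n = 100

n = (z_{α/2} + z_β)² · σ² / δ²
  = (1.960 + 1.282)² · 4² / 1.3²
  = 10.5106 · 16 / 1.69
  = 99.51
Round up → n = 100.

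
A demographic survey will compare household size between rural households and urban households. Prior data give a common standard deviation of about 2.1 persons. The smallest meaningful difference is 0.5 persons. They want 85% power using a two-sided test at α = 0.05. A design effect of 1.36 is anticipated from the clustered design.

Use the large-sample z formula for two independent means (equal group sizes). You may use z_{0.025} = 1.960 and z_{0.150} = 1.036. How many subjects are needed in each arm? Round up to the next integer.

n = (z_{α/2} + z_β)² · (σ₁² + σ₂²) / δ²
  = (1.960 + 1.036)² · (2·2.1² = 8.82) / 0.5²
  = 8.9760 · 8.82 / 0.25
  = 316.67
Design effect: 1.36 × 316.67 = 430.68.
Round up → n = 431 per group.

n = 431 per group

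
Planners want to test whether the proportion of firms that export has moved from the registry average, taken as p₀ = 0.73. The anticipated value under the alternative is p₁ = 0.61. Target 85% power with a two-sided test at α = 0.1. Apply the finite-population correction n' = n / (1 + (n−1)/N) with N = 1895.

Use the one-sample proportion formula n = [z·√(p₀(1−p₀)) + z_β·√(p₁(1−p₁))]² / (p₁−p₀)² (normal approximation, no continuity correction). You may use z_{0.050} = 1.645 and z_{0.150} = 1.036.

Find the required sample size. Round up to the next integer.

n = 101

n = [z_{α/2}·√(p₀q₀) + z_β·√(p₁q₁)]² / (p₁ − p₀)²
  = [1.645·√(0.73·0.27) + 1.036·√(0.61·0.39)]² / (-0.12)²
  = [1.645·0.4440 + 1.036·0.4877]² / 0.0144
  = [1.2356]² / 0.0144
  = 106.03
Finite-population correction (N = 1895): 106.03 / (1 + (106.03 − 1)/1895) = 100.46.
Round up → n = 101.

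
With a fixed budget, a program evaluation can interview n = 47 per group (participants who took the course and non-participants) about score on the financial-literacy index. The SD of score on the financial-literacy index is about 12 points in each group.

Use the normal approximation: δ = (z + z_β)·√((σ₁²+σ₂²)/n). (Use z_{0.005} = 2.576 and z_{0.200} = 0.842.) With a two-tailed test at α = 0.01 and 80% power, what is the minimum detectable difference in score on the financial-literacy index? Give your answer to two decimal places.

δ = (z_{α/2} + z_β) · √((σ₁²+σ₂²)/n)
  = (2.576 + 0.842) · √(288/47)
  = 3.418 · √6.1277
  = 3.418 · 2.4754
  = 8.4610

Minimum detectable difference ≈ 8.46 points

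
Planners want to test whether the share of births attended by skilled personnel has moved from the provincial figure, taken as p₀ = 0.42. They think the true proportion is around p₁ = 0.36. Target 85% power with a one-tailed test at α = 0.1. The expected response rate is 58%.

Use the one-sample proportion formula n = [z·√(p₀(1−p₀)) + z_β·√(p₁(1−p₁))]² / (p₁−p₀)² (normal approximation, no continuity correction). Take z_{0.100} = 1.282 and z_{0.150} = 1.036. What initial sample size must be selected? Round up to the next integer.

n = [z_α·√(p₀q₀) + z_β·√(p₁q₁)]² / (p₁ − p₀)²
  = [1.282·√(0.42·0.58) + 1.036·√(0.36·0.64)]² / (-0.06)²
  = [1.282·0.4936 + 1.036·0.4800]² / 0.0036
  = [1.1300]² / 0.0036
  = 354.71
Adjust for 58% response: 354.71 / 0.58 = 611.57.
Round up → n = 612.

n = 612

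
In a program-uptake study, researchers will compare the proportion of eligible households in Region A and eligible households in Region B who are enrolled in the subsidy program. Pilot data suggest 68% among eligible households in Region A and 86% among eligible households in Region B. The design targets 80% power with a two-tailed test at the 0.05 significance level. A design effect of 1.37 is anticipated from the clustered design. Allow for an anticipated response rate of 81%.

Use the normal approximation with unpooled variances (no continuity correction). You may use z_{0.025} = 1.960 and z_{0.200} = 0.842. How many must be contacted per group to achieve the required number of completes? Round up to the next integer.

n = 139 per group

n = (z_{α/2} + z_β)² · [p₁(1−p₁) + p₂(1−p₂)] / (p₁ − p₂)²
  = (1.960 + 0.842)² · (0.68·0.32 + 0.86·0.14) / (-0.18)²
  = (2.802)² · (0.2176 + 0.1204) / 0.0324
  = 7.8512 · 0.3380 / 0.0324
  = 81.90
Design effect: 1.37 × 81.90 = 112.21.
Adjust for 81% response: 112.21 / 0.81 = 138.53.
Round up → n = 139 per group.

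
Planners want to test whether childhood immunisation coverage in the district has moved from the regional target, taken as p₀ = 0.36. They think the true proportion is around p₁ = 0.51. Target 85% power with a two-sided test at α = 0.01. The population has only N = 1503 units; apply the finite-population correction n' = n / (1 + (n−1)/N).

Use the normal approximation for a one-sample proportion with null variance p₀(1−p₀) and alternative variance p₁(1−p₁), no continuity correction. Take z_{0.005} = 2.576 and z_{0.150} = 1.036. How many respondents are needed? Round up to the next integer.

n = [z_{α/2}·√(p₀q₀) + z_β·√(p₁q₁)]² / (p₁ − p₀)²
  = [2.576·√(0.36·0.64) + 1.036·√(0.51·0.49)]² / (0.15)²
  = [2.576·0.4800 + 1.036·0.4999]² / 0.0225
  = [1.7544]² / 0.0225
  = 136.79
Finite-population correction (N = 1503): 136.79 / (1 + (136.79 − 1)/1503) = 125.46.
Round up → n = 126.

n = 126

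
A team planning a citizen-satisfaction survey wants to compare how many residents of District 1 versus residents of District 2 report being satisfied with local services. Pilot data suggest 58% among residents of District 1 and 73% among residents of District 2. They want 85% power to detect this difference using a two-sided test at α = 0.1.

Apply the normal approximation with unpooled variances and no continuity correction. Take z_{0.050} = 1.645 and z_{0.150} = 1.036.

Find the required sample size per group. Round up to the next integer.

n = 141 per group

n = (z_{α/2} + z_β)² · [p₁(1−p₁) + p₂(1−p₂)] / (p₁ − p₂)²
  = (1.645 + 1.036)² · (0.58·0.42 + 0.73·0.27) / (-0.15)²
  = (2.681)² · (0.2436 + 0.1971) / 0.0225
  = 7.1878 · 0.4407 / 0.0225
  = 140.78
Round up → n = 141 per group.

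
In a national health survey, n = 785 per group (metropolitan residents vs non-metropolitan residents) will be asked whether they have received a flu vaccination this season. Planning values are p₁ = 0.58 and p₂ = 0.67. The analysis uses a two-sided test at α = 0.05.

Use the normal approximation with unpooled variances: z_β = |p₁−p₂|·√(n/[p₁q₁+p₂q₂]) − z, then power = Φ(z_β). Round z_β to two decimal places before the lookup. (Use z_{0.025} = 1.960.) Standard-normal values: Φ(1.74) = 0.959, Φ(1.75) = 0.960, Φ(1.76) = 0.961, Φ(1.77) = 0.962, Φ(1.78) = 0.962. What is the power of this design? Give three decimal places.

z_β = |p₁−p₂|·√(n/[p₁q₁+p₂q₂]) − z_{α/2}
    = 0.09 · √(785/0.4647) − 1.960
    = 0.09 · 41.1006 − 1.960
    = 3.6991 − 1.960 = 1.7391 → 1.74
Power = Φ(1.74) = 0.959.

Power ≈ 0.959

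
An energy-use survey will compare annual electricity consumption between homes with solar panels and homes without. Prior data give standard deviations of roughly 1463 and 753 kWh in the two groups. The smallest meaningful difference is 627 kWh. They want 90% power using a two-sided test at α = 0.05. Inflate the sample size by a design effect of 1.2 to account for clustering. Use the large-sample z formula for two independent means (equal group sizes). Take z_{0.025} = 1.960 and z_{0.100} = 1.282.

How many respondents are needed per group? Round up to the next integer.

n = (z_{α/2} + z_β)² · (σ₁² + σ₂²) / δ²
  = (1.960 + 1.282)² · (1463² + 753² = 2707378) / 627²
  = 10.5106 · 2707378 / 393129
  = 72.38
Design effect: 1.2 × 72.38 = 86.86.
Round up → n = 87 per group.

n = 87 per group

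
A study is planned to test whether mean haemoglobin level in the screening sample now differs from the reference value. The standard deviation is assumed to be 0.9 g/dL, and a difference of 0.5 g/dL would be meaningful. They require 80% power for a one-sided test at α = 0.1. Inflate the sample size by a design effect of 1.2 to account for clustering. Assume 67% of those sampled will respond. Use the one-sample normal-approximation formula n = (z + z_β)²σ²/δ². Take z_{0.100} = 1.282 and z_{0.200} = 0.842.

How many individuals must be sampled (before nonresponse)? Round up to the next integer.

n = 27

n = (z_α + z_β)² · σ² / δ²
  = (1.282 + 0.842)² · 0.9² / 0.5²
  = 4.5114 · 0.81 / 0.25
  = 14.62
Design effect: 1.2 × 14.62 = 17.54.
Adjust for 67% response: 17.54 / 0.67 = 26.18.
Round up → n = 27.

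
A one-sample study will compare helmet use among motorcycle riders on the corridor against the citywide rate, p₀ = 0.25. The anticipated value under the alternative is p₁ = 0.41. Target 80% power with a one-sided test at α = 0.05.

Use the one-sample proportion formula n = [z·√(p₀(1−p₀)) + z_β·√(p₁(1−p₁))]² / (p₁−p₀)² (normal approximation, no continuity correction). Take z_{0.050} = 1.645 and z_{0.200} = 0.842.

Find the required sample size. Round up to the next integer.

n = [z_α·√(p₀q₀) + z_β·√(p₁q₁)]² / (p₁ − p₀)²
  = [1.645·√(0.25·0.75) + 0.842·√(0.41·0.59)]² / (0.16)²
  = [1.645·0.4330 + 0.842·0.4918]² / 0.0256
  = [1.1264]² / 0.0256
  = 49.56
Round up → n = 50.

n = 50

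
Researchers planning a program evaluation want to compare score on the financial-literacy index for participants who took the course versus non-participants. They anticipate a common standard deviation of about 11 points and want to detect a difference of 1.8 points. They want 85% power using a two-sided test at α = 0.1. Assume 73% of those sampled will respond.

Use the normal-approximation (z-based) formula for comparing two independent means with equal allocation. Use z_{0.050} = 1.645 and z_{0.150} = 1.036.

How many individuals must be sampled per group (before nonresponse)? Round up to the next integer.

n = 736 per group

n = (z_{α/2} + z_β)² · (σ₁² + σ₂²) / δ²
  = (1.645 + 1.036)² · (2·11² = 242) / 1.8²
  = 7.1878 · 242 / 3.24
  = 536.86
Adjust for 73% response: 536.86 / 0.73 = 735.43.
Round up → n = 736 per group.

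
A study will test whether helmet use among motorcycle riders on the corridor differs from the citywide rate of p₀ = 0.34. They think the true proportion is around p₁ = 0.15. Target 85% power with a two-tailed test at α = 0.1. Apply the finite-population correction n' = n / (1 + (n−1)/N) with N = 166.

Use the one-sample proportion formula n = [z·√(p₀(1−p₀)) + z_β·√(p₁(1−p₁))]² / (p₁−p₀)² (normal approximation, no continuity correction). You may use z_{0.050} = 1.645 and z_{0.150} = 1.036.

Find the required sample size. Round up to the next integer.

n = [z_{α/2}·√(p₀q₀) + z_β·√(p₁q₁)]² / (p₁ − p₀)²
  = [1.645·√(0.34·0.66) + 1.036·√(0.15·0.85)]² / (-0.19)²
  = [1.645·0.4737 + 1.036·0.3571]² / 0.0361
  = [1.1492]² / 0.0361
  = 36.58
Finite-population correction (N = 166): 36.58 / (1 + (36.58 − 1)/166) = 30.12.
Round up → n = 31.

n = 31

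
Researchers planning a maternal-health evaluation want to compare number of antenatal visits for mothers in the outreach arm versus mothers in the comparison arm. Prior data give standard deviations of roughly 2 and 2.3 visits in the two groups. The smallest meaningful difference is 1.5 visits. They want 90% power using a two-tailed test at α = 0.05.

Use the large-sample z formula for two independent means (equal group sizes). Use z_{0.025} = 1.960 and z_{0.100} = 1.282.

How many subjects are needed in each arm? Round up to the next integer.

n = (z_{α/2} + z_β)² · (σ₁² + σ₂²) / δ²
  = (1.960 + 1.282)² · (2² + 2.3² = 9.29) / 1.5²
  = 10.5106 · 9.29 / 2.25
  = 43.40
Round up → n = 44 per group.

n = 44 per group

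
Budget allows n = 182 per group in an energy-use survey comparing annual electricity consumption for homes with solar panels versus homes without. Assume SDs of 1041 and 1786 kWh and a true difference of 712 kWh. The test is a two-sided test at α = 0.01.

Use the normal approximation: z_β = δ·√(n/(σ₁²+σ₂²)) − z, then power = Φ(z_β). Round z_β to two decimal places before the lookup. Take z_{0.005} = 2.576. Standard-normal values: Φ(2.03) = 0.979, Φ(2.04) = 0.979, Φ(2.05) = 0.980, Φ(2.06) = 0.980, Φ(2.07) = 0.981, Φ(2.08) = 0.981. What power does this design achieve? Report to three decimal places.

z_β = δ·√(n/(σ₁²+σ₂²)) − z_{α/2}
    = 712 · √(182/4273477) − 2.576
    = 712 · 0.00653 − 2.576
    = 4.6465 − 2.576 = 2.0705 → 2.07
Power = Φ(2.07) = 0.981.

Power ≈ 0.981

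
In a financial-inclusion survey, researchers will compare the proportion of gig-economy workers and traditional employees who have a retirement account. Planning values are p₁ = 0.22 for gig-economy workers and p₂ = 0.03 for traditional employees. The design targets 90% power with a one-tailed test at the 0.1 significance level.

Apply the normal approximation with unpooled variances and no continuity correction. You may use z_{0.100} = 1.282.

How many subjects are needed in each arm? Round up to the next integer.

n = 37 per group

n = (z_α + z_β)² · [p₁(1−p₁) + p₂(1−p₂)] / (p₁ − p₂)²
  = (1.282 + 1.282)² · (0.22·0.78 + 0.03·0.97) / (0.19)²
  = (2.564)² · (0.1716 + 0.0291) / 0.0361
  = 6.5741 · 0.2007 / 0.0361
  = 36.55
Round up → n = 37 per group.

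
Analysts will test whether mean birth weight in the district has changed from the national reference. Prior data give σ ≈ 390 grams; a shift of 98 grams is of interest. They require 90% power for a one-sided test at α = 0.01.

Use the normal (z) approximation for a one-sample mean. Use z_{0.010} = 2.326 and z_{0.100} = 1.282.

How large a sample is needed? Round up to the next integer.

n = (z_α + z_β)² · σ² / δ²
  = (2.326 + 1.282)² · 390² / 98²
  = 13.0177 · 152100 / 9604
  = 206.16
Round up → n = 207.

n = 207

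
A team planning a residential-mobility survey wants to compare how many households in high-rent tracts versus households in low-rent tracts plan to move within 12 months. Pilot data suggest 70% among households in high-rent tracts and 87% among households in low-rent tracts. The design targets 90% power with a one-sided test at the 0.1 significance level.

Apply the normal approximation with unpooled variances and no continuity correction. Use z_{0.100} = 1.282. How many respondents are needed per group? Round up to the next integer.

n = 74 per group

n = (z_α + z_β)² · [p₁(1−p₁) + p₂(1−p₂)] / (p₁ − p₂)²
  = (1.282 + 1.282)² · (0.70·0.30 + 0.87·0.13) / (-0.17)²
  = (2.564)² · (0.2100 + 0.1131) / 0.0289
  = 6.5741 · 0.3231 / 0.0289
  = 73.50
Round up → n = 74 per group.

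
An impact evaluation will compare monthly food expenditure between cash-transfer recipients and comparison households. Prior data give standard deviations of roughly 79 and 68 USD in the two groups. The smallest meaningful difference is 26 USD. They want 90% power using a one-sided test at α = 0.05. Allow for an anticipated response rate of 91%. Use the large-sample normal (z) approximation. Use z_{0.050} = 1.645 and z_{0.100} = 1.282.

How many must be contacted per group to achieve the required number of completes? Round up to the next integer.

n = (z_α + z_β)² · (σ₁² + σ₂²) / δ²
  = (1.645 + 1.282)² · (79² + 68² = 10865) / 26²
  = 8.5673 · 10865 / 676
  = 137.70
Adjust for 91% response: 137.70 / 0.91 = 151.32.
Round up → n = 152 per group.

n = 152 per group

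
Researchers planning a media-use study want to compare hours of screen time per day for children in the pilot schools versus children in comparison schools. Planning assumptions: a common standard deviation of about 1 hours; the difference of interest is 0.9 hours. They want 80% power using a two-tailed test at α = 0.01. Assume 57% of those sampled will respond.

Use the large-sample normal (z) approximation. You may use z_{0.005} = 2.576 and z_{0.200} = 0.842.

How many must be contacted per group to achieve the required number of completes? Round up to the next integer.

n = (z_{α/2} + z_β)² · (σ₁² + σ₂²) / δ²
  = (2.576 + 0.842)² · (2·1² = 2) / 0.9²
  = 11.6827 · 2 / 0.81
  = 28.85
Adjust for 57% response: 28.85 / 0.57 = 50.61.
Round up → n = 51 per group.

n = 51 per group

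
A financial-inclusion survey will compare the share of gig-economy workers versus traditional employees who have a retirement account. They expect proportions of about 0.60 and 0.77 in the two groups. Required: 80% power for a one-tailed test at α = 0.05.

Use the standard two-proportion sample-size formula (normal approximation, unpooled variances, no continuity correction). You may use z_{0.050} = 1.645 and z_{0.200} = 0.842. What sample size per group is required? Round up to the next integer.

n = (z_α + z_β)² · [p₁(1−p₁) + p₂(1−p₂)] / (p₁ − p₂)²
  = (1.645 + 0.842)² · (0.60·0.40 + 0.77·0.23) / (-0.17)²
  = (2.487)² · (0.2400 + 0.1771) / 0.0289
  = 6.1852 · 0.4171 / 0.0289
  = 89.27
Round up → n = 90 per group.

n = 90 per group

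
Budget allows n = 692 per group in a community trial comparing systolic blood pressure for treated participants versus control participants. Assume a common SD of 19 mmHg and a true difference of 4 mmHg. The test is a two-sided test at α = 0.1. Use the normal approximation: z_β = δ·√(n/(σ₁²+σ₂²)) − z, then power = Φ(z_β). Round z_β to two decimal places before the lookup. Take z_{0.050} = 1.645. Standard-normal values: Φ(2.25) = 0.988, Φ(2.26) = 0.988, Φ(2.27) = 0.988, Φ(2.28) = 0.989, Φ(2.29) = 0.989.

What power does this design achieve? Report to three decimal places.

z_β = δ·√(n/(σ₁²+σ₂²)) − z_{α/2}
    = 4 · √(692/722) − 1.645
    = 4 · 0.97900 − 1.645
    = 3.9160 − 1.645 = 2.2710 → 2.27
Power = Φ(2.27) = 0.988.

Power ≈ 0.988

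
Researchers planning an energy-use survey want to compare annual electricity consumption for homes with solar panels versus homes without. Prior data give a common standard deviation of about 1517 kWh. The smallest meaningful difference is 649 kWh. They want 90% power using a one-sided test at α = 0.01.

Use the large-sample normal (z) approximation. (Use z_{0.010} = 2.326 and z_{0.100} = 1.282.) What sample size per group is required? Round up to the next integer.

n = (z_α + z_β)² · (σ₁² + σ₂²) / δ²
  = (2.326 + 1.282)² · (2·1517² = 4602578) / 649²
  = 13.0177 · 4602578 / 421201
  = 142.25
Round up → n = 143 per group.

n = 143 per group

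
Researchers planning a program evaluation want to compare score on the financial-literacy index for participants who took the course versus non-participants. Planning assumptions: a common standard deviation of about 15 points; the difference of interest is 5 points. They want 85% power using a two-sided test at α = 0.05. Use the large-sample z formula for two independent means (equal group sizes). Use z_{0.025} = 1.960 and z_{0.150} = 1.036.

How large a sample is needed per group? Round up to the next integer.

n = (z_{α/2} + z_β)² · (σ₁² + σ₂²) / δ²
  = (1.960 + 1.036)² · (2·15² = 450) / 5²
  = 8.9760 · 450 / 25
  = 161.57
Round up → n = 162 per group.

n = 162 per group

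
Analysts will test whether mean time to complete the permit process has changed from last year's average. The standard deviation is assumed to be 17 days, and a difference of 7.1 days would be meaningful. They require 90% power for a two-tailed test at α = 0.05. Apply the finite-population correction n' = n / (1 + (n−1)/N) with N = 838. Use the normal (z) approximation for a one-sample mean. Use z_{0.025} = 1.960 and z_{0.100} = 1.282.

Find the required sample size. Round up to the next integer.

n = (z_{α/2} + z_β)² · σ² / δ²
  = (1.960 + 1.282)² · 17² / 7.1²
  = 10.5106 · 289 / 50.41
  = 60.26
Finite-population correction (N = 838): 60.26 / (1 + (60.26 − 1)/838) = 56.28.
Round up → n = 57.

n = 57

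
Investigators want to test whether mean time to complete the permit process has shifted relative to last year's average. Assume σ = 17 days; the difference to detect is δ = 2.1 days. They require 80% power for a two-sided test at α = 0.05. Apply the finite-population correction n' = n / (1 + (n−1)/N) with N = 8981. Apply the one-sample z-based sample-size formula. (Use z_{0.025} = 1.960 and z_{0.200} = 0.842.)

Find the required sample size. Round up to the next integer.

n = 487

n = (z_{α/2} + z_β)² · σ² / δ²
  = (1.960 + 0.842)² · 17² / 2.1²
  = 7.8512 · 289 / 4.41
  = 514.51
Finite-population correction (N = 8981): 514.51 / (1 + (514.51 − 1)/8981) = 486.68.
Round up → n = 487.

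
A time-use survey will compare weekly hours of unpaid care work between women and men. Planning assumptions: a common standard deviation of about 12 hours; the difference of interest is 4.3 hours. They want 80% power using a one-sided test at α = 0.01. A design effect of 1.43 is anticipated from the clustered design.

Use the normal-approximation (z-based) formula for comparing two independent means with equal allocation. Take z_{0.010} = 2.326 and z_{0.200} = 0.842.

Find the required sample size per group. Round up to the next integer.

n = 224 per group

n = (z_α + z_β)² · (σ₁² + σ₂²) / δ²
  = (2.326 + 0.842)² · (2·12² = 288) / 4.3²
  = 10.0362 · 288 / 18.49
  = 156.32
Design effect: 1.43 × 156.32 = 223.54.
Round up → n = 224 per group.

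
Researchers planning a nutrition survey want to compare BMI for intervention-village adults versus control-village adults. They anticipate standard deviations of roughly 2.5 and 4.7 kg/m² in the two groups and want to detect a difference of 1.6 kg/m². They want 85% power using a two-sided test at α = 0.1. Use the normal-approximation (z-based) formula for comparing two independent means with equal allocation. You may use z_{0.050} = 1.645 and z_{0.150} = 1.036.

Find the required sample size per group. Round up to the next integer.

n = 80 per group

n = (z_{α/2} + z_β)² · (σ₁² + σ₂²) / δ²
  = (1.645 + 1.036)² · (2.5² + 4.7² = 28.34) / 1.6²
  = 7.1878 · 28.34 / 2.56
  = 79.57
Round up → n = 80 per group.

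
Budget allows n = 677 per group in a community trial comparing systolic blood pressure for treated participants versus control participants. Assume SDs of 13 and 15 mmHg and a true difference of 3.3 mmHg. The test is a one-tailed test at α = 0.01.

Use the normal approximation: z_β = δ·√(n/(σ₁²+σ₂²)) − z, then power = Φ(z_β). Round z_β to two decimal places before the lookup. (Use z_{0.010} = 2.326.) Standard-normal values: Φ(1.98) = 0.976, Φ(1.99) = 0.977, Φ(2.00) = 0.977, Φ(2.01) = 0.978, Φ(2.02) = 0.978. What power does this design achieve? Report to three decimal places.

Power ≈ 0.977

z_β = δ·√(n/(σ₁²+σ₂²)) − z_α
    = 3.3 · √(677/394) − 2.326
    = 3.3 · 1.31083 − 2.326
    = 4.3257 − 2.326 = 1.9997 → 2.00
Power = Φ(2.00) = 0.977.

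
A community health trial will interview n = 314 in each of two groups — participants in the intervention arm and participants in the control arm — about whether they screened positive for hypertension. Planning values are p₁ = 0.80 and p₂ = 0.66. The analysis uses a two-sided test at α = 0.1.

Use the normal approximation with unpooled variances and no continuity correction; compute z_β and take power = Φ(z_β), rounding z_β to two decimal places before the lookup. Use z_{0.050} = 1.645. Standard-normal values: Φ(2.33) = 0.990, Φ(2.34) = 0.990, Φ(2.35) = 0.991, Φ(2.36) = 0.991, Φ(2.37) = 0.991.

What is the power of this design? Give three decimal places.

z_β = |p₁−p₂|·√(n/[p₁q₁+p₂q₂]) − z_{α/2}
    = 0.14 · √(314/0.3844) − 1.645
    = 0.14 · 28.5807 − 1.645
    = 4.0013 − 1.645 = 2.3563 → 2.36
Power = Φ(2.36) = 0.991.

Power ≈ 0.991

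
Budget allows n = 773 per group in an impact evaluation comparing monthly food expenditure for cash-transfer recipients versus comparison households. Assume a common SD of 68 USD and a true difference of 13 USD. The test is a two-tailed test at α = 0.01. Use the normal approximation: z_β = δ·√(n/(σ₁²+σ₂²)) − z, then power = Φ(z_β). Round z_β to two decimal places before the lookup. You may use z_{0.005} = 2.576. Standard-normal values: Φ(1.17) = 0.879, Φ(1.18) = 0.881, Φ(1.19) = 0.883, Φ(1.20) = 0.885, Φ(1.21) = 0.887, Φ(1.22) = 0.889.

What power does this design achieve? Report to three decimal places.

Power ≈ 0.881

z_β = δ·√(n/(σ₁²+σ₂²)) − z_{α/2}
    = 13 · √(773/9248) − 2.576
    = 13 · 0.28911 − 2.576
    = 3.7585 − 2.576 = 1.1825 → 1.18
Power = Φ(1.18) = 0.881.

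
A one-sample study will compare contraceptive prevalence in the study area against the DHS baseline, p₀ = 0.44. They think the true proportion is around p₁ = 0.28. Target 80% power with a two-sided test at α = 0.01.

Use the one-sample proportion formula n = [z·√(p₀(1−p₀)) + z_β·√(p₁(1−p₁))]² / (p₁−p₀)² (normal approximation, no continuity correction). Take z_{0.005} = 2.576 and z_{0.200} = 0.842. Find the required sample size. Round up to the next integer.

n = [z_{α/2}·√(p₀q₀) + z_β·√(p₁q₁)]² / (p₁ − p₀)²
  = [2.576·√(0.44·0.56) + 0.842·√(0.28·0.72)]² / (-0.16)²
  = [2.576·0.4964 + 0.842·0.4490]² / 0.0256
  = [1.6567]² / 0.0256
  = 107.22
Round up → n = 108.

n = 108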